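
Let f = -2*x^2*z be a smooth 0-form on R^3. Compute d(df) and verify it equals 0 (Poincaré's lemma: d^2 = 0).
d(df) = 0

Step 1: df = sum_i (∂f/∂x_i) dx_i = (-4*x*z) dx + (0) dy + (-2*x^2) dz.
Step 2: Apply d again. Using the 1-form formula, the coefficient of dx ∧ dy in d(df) is ∂^2 f/∂x ∂y - ∂^2 f/∂y ∂x = (0) - (0) = 0 (equality of mixed partials for smooth f).
Similarly for dx ∧ dz and dy ∧ dz — all coefficients vanish. So d(df) = 0.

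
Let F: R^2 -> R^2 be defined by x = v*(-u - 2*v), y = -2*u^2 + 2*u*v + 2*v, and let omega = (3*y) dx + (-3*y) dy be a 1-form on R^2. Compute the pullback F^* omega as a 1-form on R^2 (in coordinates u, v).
F^* omega = (-24*u^3 + 42*u^2*v - 18*u*v^2 + 24*u*v - 18*v^2) du + (18*u^3 + 6*u^2*v + 12*u^2 - 24*u*v^2 - 30*u*v - 24*v^2 - 12*v) dv

Using F^*(f dg) = (f ∘ F) d(g ∘ F), substitute each coordinate x_i by F_i(u, v) in f_i, and replace dx_i by d F_i = (∂F_i/∂u) du + (∂F_i/∂v) dv.
  For the x component: f_1(F) = -6*u^2 + 6*u*v + 6*v; d F_1 = (-v) du + (-u - 4*v) dv
  For the y component: f_2(F) = 6*u^2 - 6*u*v - 6*v; d F_2 = (-4*u + 2*v) du + (2*u + 2) dv
Combining and collecting du, dv coefficients:
  coeff of du: -24*u^3 + 42*u^2*v - 18*u*v^2 + 24*u*v - 18*v^2
  coeff of dv: 18*u^3 + 6*u^2*v + 12*u^2 - 24*u*v^2 - 30*u*v - 24*v^2 - 12*v
F^* omega = (-24*u^3 + 42*u^2*v - 18*u*v^2 + 24*u*v - 18*v^2) du + (18*u^3 + 6*u^2*v + 12*u^2 - 24*u*v^2 - 30*u*v - 24*v^2 - 12*v) dv.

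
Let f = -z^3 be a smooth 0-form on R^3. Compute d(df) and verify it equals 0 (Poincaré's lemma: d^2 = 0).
d(df) = 0

Step 1: df = sum_i (∂f/∂x_i) dx_i = (0) dx + (0) dy + (-3*z^2) dz.
Step 2: Apply d again. Using the 1-form formula, the coefficient of dx ∧ dy in d(df) is ∂^2 f/∂x ∂y - ∂^2 f/∂y ∂x = (0) - (0) = 0 (equality of mixed partials for smooth f).
Similarly for dx ∧ dz and dy ∧ dz — all coefficients vanish. So d(df) = 0.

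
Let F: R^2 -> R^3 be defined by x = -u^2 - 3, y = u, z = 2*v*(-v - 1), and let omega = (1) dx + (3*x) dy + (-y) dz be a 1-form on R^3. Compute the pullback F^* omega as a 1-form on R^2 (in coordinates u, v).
F^* omega = (-3*u^2 - 2*u - 9) du + (2*u*(2*v + 1)) dv

Using F^*(f dg) = (f ∘ F) d(g ∘ F), substitute each coordinate x_i by F_i(u, v) in f_i, and replace dx_i by d F_i = (∂F_i/∂u) du + (∂F_i/∂v) dv.
  For the x component: f_1(F) = 1; d F_1 = (-2*u) du + (0) dv
  For the y component: f_2(F) = -3*u^2 - 9; d F_2 = (1) du + (0) dv
  For the z component: f_3(F) = -u; d F_3 = (0) du + (-4*v - 2) dv
Combining and collecting du, dv coefficients:
  coeff of du: -3*u^2 - 2*u - 9
  coeff of dv: 2*u*(2*v + 1)
F^* omega = (-3*u^2 - 2*u - 9) du + (2*u*(2*v + 1)) dv.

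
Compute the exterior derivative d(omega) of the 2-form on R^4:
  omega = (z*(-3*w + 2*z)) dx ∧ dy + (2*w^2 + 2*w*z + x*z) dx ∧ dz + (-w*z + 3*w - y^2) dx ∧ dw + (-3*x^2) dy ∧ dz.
d(omega) = (-3*w - 6*x + 4*z) dx ∧ dy ∧ dz + (2*y - 3*z) dx ∧ dy ∧ dw + (5*w + 2*z) dx ∧ dz ∧ dw

For a 2-form omega = sum_{i<j} g_{ij} dx_i ∧ dx_j, the exterior derivative is
  d(omega) = sum_{i<j} d(g_{ij}) ∧ dx_i ∧ dx_j = sum_{i<j, k} (∂g_{ij}/∂x_k) dx_k ∧ dx_i ∧ dx_j.
Expand each term, using dx_k ∧ dx_i ∧ dx_j = sgn(permutation) dx_{(a)} ∧ dx_{(b)} ∧ dx_{(c)} with (a < b < c) sorted:
  d(z*(-3*w + 2*z)) includes (∂/∂z)(z*(-3*w + 2*z)) dz = (-3*w + 4*z) dz, which multiplied by dx ∧ dy gives (-3*w + 4*z) dx ∧ dy ∧ dz
  d(z*(-3*w + 2*z)) includes (∂/∂w)(z*(-3*w + 2*z)) dw = (-3*z) dw, which multiplied by dx ∧ dy gives (-3*z) dx ∧ dy ∧ dw
  d(2*w^2 + 2*w*z + x*z) includes (∂/∂w)(2*w^2 + 2*w*z + x*z) dw = (4*w + 2*z) dw, which multiplied by dx ∧ dz gives (4*w + 2*z) dx ∧ dz ∧ dw
  d(-w*z + 3*w - y^2) includes (∂/∂y)(-w*z + 3*w - y^2) dy = (-2*y) dy, which multiplied by dx ∧ dw gives (2*y) dx ∧ dy ∧ dw
  d(-w*z + 3*w - y^2) includes (∂/∂z)(-w*z + 3*w - y^2) dz = (-w) dz, which multiplied by dx ∧ dw gives (w) dx ∧ dz ∧ dw
  d(-3*x^2) includes (∂/∂x)(-3*x^2) dx = (-6*x) dx, which multiplied by dy ∧ dz gives (-6*x) dx ∧ dy ∧ dz
Collecting like 3-forms: d(omega) = (-3*w - 6*x + 4*z) dx ∧ dy ∧ dz + (2*y - 3*z) dx ∧ dy ∧ dw + (5*w + 2*z) dx ∧ dz ∧ dw.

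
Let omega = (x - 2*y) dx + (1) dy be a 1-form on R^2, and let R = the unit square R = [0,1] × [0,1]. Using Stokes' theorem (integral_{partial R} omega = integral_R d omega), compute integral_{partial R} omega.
integral_(partial R) omega = 2

Stokes: integral_partial_R omega = integral_R d omega with d omega = (∂Q/∂x - ∂P/∂y) dx ∧ dy.
  ∂Q/∂x = 0
  ∂P/∂y = -2
  integrand = ∂Q/∂x - ∂P/∂y = 2.
Integrating over R: integral_0^1 integral_0^1 (2) dx dy = 2.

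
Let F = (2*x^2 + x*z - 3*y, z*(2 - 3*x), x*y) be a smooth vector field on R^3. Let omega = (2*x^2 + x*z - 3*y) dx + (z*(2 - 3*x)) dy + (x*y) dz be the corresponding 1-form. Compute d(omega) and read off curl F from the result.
d(omega) = (4*x - 2) dy ∧ dz + (x - y) dz ∧ dx + (3 - 3*z) dx ∧ dy; curl F = (4*x - 2, x - y, 3 - 3*z)

d omega = sum_{i<j} (∂f_j/∂x_i - ∂f_i/∂x_j) dx_i ∧ dx_j. Under the identification (dy ∧ dz, dz ∧ dx, dx ∧ dy) ↔ (e_x, e_y, e_z), the coefficients are exactly the components of curl F. Compute:
  ∂R/∂y - ∂Q/∂z = (x) - (2 - 3*x) = 4*x - 2
  ∂P/∂z - ∂R/∂x = (x) - (y) = x - y
  ∂Q/∂x - ∂P/∂y = (-3*z) - (-3) = 3 - 3*z.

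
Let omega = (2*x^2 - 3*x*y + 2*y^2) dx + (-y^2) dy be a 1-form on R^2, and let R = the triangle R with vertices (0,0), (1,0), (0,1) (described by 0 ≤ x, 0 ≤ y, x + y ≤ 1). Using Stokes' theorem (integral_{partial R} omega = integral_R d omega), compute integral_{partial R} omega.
integral_(partial R) omega = -1/6

Stokes: integral_partial_R omega = integral_R d omega with d omega = (∂Q/∂x - ∂P/∂y) dx ∧ dy.
  ∂Q/∂x = 0
  ∂P/∂y = -3*x + 4*y
  integrand = ∂Q/∂x - ∂P/∂y = 3*x - 4*y.
Integrating over R: integral_0^1 integral_0^{1-x} (3*x - 4*y) dy dx = -1/6.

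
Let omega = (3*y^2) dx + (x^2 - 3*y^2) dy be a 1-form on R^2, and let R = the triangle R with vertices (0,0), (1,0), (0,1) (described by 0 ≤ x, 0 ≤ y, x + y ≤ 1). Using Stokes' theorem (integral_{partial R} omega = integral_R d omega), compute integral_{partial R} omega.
integral_(partial R) omega = -2/3

Stokes: integral_partial_R omega = integral_R d omega with d omega = (∂Q/∂x - ∂P/∂y) dx ∧ dy.
  ∂Q/∂x = 2*x
  ∂P/∂y = 6*y
  integrand = ∂Q/∂x - ∂P/∂y = 2*x - 6*y.
Integrating over R: integral_0^1 integral_0^{1-x} (2*x - 6*y) dy dx = -2/3.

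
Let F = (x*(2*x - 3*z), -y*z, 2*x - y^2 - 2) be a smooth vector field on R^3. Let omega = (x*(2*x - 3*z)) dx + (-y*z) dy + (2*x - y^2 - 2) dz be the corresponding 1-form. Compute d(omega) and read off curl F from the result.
d(omega) = (-y) dy ∧ dz + (-3*x - 2) dz ∧ dx + (0) dx ∧ dy; curl F = (-y, -3*x - 2, 0)

d omega = sum_{i<j} (∂f_j/∂x_i - ∂f_i/∂x_j) dx_i ∧ dx_j. Under the identification (dy ∧ dz, dz ∧ dx, dx ∧ dy) ↔ (e_x, e_y, e_z), the coefficients are exactly the components of curl F. Compute:
  ∂R/∂y - ∂Q/∂z = (-2*y) - (-y) = -y
  ∂P/∂z - ∂R/∂x = (-3*x) - (2) = -3*x - 2
  ∂Q/∂x - ∂P/∂y = (0) - (0) = 0.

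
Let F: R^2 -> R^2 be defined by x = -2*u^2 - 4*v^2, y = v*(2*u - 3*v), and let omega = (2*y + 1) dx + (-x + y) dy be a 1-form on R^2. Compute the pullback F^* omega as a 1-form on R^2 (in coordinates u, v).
F^* omega = (-12*u^2*v + 28*u*v^2 - 4*u + 2*v^3) du + (4*u^3 - 8*u^2*v - 42*u*v^2 + 42*v^3 - 8*v) dv

Using F^*(f dg) = (f ∘ F) d(g ∘ F), substitute each coordinate x_i by F_i(u, v) in f_i, and replace dx_i by d F_i = (∂F_i/∂u) du + (∂F_i/∂v) dv.
  For the x component: f_1(F) = 4*u*v - 6*v^2 + 1; d F_1 = (-4*u) du + (-8*v) dv
  For the y component: f_2(F) = 2*u^2 + 2*u*v + v^2; d F_2 = (2*v) du + (2*u - 6*v) dv
Combining and collecting du, dv coefficients:
  coeff of du: -12*u^2*v + 28*u*v^2 - 4*u + 2*v^3
  coeff of dv: 4*u^3 - 8*u^2*v - 42*u*v^2 + 42*v^3 - 8*v
F^* omega = (-12*u^2*v + 28*u*v^2 - 4*u + 2*v^3) du + (4*u^3 - 8*u^2*v - 42*u*v^2 + 42*v^3 - 8*v) dv.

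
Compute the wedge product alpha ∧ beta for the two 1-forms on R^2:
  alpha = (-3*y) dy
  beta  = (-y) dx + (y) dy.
alpha ∧ beta = (-3*y^2) dx ∧ dy

Distribute the wedge, using dx_i ∧ dx_j = -dx_j ∧ dx_i and dx_i ∧ dx_i = 0. For each pair (i, j) with i < j, the coefficient of dx_i ∧ dx_j in alpha ∧ beta is (alpha_i * beta_j - alpha_j * beta_i). Collecting: alpha ∧ beta = (-3*y^2) dx ∧ dy.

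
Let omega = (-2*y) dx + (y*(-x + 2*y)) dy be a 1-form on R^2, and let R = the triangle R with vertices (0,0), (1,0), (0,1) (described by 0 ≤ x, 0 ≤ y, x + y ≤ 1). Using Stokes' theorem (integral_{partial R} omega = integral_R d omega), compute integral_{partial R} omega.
integral_(partial R) omega = 5/6

Stokes: integral_partial_R omega = integral_R d omega with d omega = (∂Q/∂x - ∂P/∂y) dx ∧ dy.
  ∂Q/∂x = -y
  ∂P/∂y = -2
  integrand = ∂Q/∂x - ∂P/∂y = 2 - y.
Integrating over R: integral_0^1 integral_0^{1-x} (2 - y) dy dx = 5/6.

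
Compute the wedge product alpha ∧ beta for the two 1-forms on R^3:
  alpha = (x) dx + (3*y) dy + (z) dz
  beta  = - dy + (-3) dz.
alpha ∧ beta = (-x) dx ∧ dy + (-3*x) dx ∧ dz + (-9*y + z) dy ∧ dz

Distribute the wedge, using dx_i ∧ dx_j = -dx_j ∧ dx_i and dx_i ∧ dx_i = 0. For each pair (i, j) with i < j, the coefficient of dx_i ∧ dx_j in alpha ∧ beta is (alpha_i * beta_j - alpha_j * beta_i). Collecting: alpha ∧ beta = (-x) dx ∧ dy + (-3*x) dx ∧ dz + (-9*y + z) dy ∧ dz.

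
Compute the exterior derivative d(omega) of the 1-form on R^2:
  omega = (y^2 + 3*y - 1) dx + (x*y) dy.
d(omega) = (-y - 3) dx ∧ dy

For a 1-form omega = sum_i f_i dx_i, the exterior derivative is
  d(omega) = sum_{i < j} (∂f_j/∂x_i - ∂f_i/∂x_j) dx_i ∧ dx_j.
  coefficient of dx ∧ dy: ∂f_2/∂x - ∂f_1/∂y = ∂(x*y)/∂x - ∂(y^2 + 3*y - 1)/∂y = -y - 3
Assembling: d(omega) = (-y - 3) dx ∧ dy.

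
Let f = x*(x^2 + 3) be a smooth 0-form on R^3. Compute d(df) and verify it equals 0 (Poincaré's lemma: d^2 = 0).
d(df) = 0

Step 1: df = sum_i (∂f/∂x_i) dx_i = (3*x^2 + 3) dx + (0) dy + (0) dz.
Step 2: Apply d again. Using the 1-form formula, the coefficient of dx ∧ dy in d(df) is ∂^2 f/∂x ∂y - ∂^2 f/∂y ∂x = (0) - (0) = 0 (equality of mixed partials for smooth f).
Similarly for dx ∧ dz and dy ∧ dz — all coefficients vanish. So d(df) = 0.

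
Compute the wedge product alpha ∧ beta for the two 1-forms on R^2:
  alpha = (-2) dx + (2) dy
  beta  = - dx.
alpha ∧ beta = (2) dx ∧ dy

Distribute the wedge, using dx_i ∧ dx_j = -dx_j ∧ dx_i and dx_i ∧ dx_i = 0. For each pair (i, j) with i < j, the coefficient of dx_i ∧ dx_j in alpha ∧ beta is (alpha_i * beta_j - alpha_j * beta_i). Collecting: alpha ∧ beta = (2) dx ∧ dy.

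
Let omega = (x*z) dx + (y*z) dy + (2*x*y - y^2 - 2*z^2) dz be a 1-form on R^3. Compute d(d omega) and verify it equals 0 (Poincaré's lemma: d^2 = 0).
d(d omega) = 0

Step 1: d omega = sum_{i<j} (∂f_j/∂x_i - ∂f_i/∂x_j) dx_i ∧ dx_j:
  coeff of dx ∧ dy: 0
  coeff of dx ∧ dz: -x + 2*y
  coeff of dy ∧ dz: 2*x - 3*y
Step 2: Apply d again to each 2-form coefficient. The only possible 3-form in R^3 is dx ∧ dy ∧ dz, with coefficient
  ∂(coeff of dy∧dz)/∂x - ∂(coeff of dx∧dz)/∂y + ∂(coeff of dx∧dy)/∂z
  = ∂/∂x (2*x - 3*y) - ∂/∂y (-x + 2*y) + ∂/∂z (0).
Each of these terms simplifies to sums of mixed partials that cancel in pairs. The result is 0 (by equality of mixed partials for smooth functions — Schwarz / Clairaut).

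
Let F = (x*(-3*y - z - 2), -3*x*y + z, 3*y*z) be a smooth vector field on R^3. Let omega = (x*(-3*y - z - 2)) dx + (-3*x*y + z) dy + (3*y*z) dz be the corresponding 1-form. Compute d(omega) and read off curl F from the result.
d(omega) = (3*z - 1) dy ∧ dz + (-x) dz ∧ dx + (3*x - 3*y) dx ∧ dy; curl F = (3*z - 1, -x, 3*x - 3*y)

d omega = sum_{i<j} (∂f_j/∂x_i - ∂f_i/∂x_j) dx_i ∧ dx_j. Under the identification (dy ∧ dz, dz ∧ dx, dx ∧ dy) ↔ (e_x, e_y, e_z), the coefficients are exactly the components of curl F. Compute:
  ∂R/∂y - ∂Q/∂z = (3*z) - (1) = 3*z - 1
  ∂P/∂z - ∂R/∂x = (-x) - (0) = -x
  ∂Q/∂x - ∂P/∂y = (-3*y) - (-3*x) = 3*x - 3*y.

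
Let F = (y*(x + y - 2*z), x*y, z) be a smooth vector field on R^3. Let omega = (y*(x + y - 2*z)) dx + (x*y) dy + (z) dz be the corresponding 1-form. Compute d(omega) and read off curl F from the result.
d(omega) = (0) dy ∧ dz + (-2*y) dz ∧ dx + (-x - y + 2*z) dx ∧ dy; curl F = (0, -2*y, -x - y + 2*z)

d omega = sum_{i<j} (∂f_j/∂x_i - ∂f_i/∂x_j) dx_i ∧ dx_j. Under the identification (dy ∧ dz, dz ∧ dx, dx ∧ dy) ↔ (e_x, e_y, e_z), the coefficients are exactly the components of curl F. Compute:
  ∂R/∂y - ∂Q/∂z = (0) - (0) = 0
  ∂P/∂z - ∂R/∂x = (-2*y) - (0) = -2*y
  ∂Q/∂x - ∂P/∂y = (y) - (x + 2*y - 2*z) = -x - y + 2*z.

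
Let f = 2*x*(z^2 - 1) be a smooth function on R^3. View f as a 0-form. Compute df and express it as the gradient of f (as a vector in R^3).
df = (2*z^2 - 2) dx + (0) dy + (4*x*z) dz; grad f = (2*z^2 - 2, 0, 4*x*z)

For a 0-form f, d f = (∂f/∂x) dx + (∂f/∂y) dy + (∂f/∂z) dz. The components of the vector representation are exactly the entries of grad f in Cartesian coordinates:
  ∂f/∂x = 2*z^2 - 2
  ∂f/∂y = 0
  ∂f/∂z = 4*x*z.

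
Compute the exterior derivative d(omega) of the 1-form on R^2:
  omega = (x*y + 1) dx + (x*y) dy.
d(omega) = (-x + y) dx ∧ dy

For a 1-form omega = sum_i f_i dx_i, the exterior derivative is
  d(omega) = sum_{i < j} (∂f_j/∂x_i - ∂f_i/∂x_j) dx_i ∧ dx_j.
  coefficient of dx ∧ dy: ∂f_2/∂x - ∂f_1/∂y = ∂(x*y)/∂x - ∂(x*y + 1)/∂y = -x + y
Assembling: d(omega) = (-x + y) dx ∧ dy.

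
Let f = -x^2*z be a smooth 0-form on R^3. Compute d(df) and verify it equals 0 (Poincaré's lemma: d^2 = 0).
d(df) = 0

Step 1: df = sum_i (∂f/∂x_i) dx_i = (-2*x*z) dx + (0) dy + (-x^2) dz.
Step 2: Apply d again. Using the 1-form formula, the coefficient of dx ∧ dy in d(df) is ∂^2 f/∂x ∂y - ∂^2 f/∂y ∂x = (0) - (0) = 0 (equality of mixed partials for smooth f).
Similarly for dx ∧ dz and dy ∧ dz — all coefficients vanish. So d(df) = 0.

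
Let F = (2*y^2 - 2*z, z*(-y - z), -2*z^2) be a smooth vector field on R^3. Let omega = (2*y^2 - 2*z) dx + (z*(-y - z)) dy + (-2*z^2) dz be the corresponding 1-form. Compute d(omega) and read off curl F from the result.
d(omega) = (y + 2*z) dy ∧ dz + (-2) dz ∧ dx + (-4*y) dx ∧ dy; curl F = (y + 2*z, -2, -4*y)

d omega = sum_{i<j} (∂f_j/∂x_i - ∂f_i/∂x_j) dx_i ∧ dx_j. Under the identification (dy ∧ dz, dz ∧ dx, dx ∧ dy) ↔ (e_x, e_y, e_z), the coefficients are exactly the components of curl F. Compute:
  ∂R/∂y - ∂Q/∂z = (0) - (-y - 2*z) = y + 2*z
  ∂P/∂z - ∂R/∂x = (-2) - (0) = -2
  ∂Q/∂x - ∂P/∂y = (0) - (4*y) = -4*y.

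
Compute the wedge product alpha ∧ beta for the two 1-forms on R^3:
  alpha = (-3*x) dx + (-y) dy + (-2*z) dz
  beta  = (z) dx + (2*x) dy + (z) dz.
alpha ∧ beta = (-6*x^2 + y*z) dx ∧ dy + (z*(-3*x + 2*z)) dx ∧ dz + (z*(4*x - y)) dy ∧ dz

Distribute the wedge, using dx_i ∧ dx_j = -dx_j ∧ dx_i and dx_i ∧ dx_i = 0. For each pair (i, j) with i < j, the coefficient of dx_i ∧ dx_j in alpha ∧ beta is (alpha_i * beta_j - alpha_j * beta_i). Collecting: alpha ∧ beta = (-6*x^2 + y*z) dx ∧ dy + (z*(-3*x + 2*z)) dx ∧ dz + (z*(4*x - y)) dy ∧ dz.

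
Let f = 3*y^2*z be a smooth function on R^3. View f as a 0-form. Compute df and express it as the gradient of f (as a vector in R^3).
df = (0) dx + (6*y*z) dy + (3*y^2) dz; grad f = (0, 6*y*z, 3*y^2)

For a 0-form f, d f = (∂f/∂x) dx + (∂f/∂y) dy + (∂f/∂z) dz. The components of the vector representation are exactly the entries of grad f in Cartesian coordinates:
  ∂f/∂x = 0
  ∂f/∂y = 6*y*z
  ∂f/∂z = 3*y^2.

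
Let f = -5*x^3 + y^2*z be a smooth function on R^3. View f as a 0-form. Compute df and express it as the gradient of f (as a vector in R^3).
df = (-15*x^2) dx + (2*y*z) dy + (y^2) dz; grad f = (-15*x^2, 2*y*z, y^2)

For a 0-form f, d f = (∂f/∂x) dx + (∂f/∂y) dy + (∂f/∂z) dz. The components of the vector representation are exactly the entries of grad f in Cartesian coordinates:
  ∂f/∂x = -15*x^2
  ∂f/∂y = 2*y*z
  ∂f/∂z = y^2.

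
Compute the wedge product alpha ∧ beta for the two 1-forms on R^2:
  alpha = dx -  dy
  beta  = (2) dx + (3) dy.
alpha ∧ beta = (5) dx ∧ dy

Distribute the wedge, using dx_i ∧ dx_j = -dx_j ∧ dx_i and dx_i ∧ dx_i = 0. For each pair (i, j) with i < j, the coefficient of dx_i ∧ dx_j in alpha ∧ beta is (alpha_i * beta_j - alpha_j * beta_i). Collecting: alpha ∧ beta = (5) dx ∧ dy.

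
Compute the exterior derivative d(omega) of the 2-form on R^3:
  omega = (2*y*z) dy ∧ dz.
d(omega) = 0

For a 2-form omega = sum_{i<j} g_{ij} dx_i ∧ dx_j, the exterior derivative is
  d(omega) = sum_{i<j} d(g_{ij}) ∧ dx_i ∧ dx_j = sum_{i<j, k} (∂g_{ij}/∂x_k) dx_k ∧ dx_i ∧ dx_j.
Expand each term, using dx_k ∧ dx_i ∧ dx_j = sgn(permutation) dx_{(a)} ∧ dx_{(b)} ∧ dx_{(c)} with (a < b < c) sorted:

Collecting like 3-forms: d(omega) = 0.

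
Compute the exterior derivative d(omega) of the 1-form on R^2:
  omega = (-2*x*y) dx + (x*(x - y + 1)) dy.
d(omega) = (4*x - y + 1) dx ∧ dy

For a 1-form omega = sum_i f_i dx_i, the exterior derivative is
  d(omega) = sum_{i < j} (∂f_j/∂x_i - ∂f_i/∂x_j) dx_i ∧ dx_j.
  coefficient of dx ∧ dy: ∂f_2/∂x - ∂f_1/∂y = ∂(x*(x - y + 1))/∂x - ∂(-2*x*y)/∂y = 4*x - y + 1
Assembling: d(omega) = (4*x - y + 1) dx ∧ dy.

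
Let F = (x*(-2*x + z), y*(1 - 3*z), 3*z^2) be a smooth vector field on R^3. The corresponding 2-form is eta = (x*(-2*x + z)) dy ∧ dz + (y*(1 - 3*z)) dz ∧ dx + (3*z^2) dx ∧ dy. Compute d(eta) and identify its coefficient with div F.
d(eta) = (-4*x + 4*z + 1) dx ∧ dy ∧ dz; div F = -4*x + 4*z + 1

For a 2-form in R^3 of the form above, applying d gives a 3-form with coefficient ∂P/∂x + ∂Q/∂y + ∂R/∂z:
  ∂P/∂x = -4*x + z
  ∂Q/∂y = 1 - 3*z
  ∂R/∂z = 6*z
Sum = -4*x + 4*z + 1, which is exactly div F.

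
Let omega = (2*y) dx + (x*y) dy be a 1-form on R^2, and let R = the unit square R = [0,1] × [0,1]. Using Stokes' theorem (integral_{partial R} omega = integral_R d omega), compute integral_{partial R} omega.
integral_(partial R) omega = -3/2

Stokes: integral_partial_R omega = integral_R d omega with d omega = (∂Q/∂x - ∂P/∂y) dx ∧ dy.
  ∂Q/∂x = y
  ∂P/∂y = 2
  integrand = ∂Q/∂x - ∂P/∂y = y - 2.
Integrating over R: integral_0^1 integral_0^1 (y - 2) dx dy = -3/2.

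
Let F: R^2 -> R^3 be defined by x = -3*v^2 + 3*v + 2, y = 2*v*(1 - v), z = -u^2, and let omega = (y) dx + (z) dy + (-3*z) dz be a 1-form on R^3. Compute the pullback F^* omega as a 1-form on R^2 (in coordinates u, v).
F^* omega = (-6*u^3) du + (4*u^2*v - 2*u^2 + 12*v^3 - 18*v^2 + 6*v) dv

Using F^*(f dg) = (f ∘ F) d(g ∘ F), substitute each coordinate x_i by F_i(u, v) in f_i, and replace dx_i by d F_i = (∂F_i/∂u) du + (∂F_i/∂v) dv.
  For the x component: f_1(F) = 2*v*(1 - v); d F_1 = (0) du + (3 - 6*v) dv
  For the y component: f_2(F) = -u^2; d F_2 = (0) du + (2 - 4*v) dv
  For the z component: f_3(F) = 3*u^2; d F_3 = (-2*u) du + (0) dv
Combining and collecting du, dv coefficients:
  coeff of du: -6*u^3
  coeff of dv: 4*u^2*v - 2*u^2 + 12*v^3 - 18*v^2 + 6*v
F^* omega = (-6*u^3) du + (4*u^2*v - 2*u^2 + 12*v^3 - 18*v^2 + 6*v) dv.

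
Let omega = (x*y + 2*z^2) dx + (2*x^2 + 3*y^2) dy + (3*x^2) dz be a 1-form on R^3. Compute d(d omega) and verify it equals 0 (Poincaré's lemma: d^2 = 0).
d(d omega) = 0

Step 1: d omega = sum_{i<j} (∂f_j/∂x_i - ∂f_i/∂x_j) dx_i ∧ dx_j:
  coeff of dx ∧ dy: 3*x
  coeff of dx ∧ dz: 6*x - 4*z
  coeff of dy ∧ dz: 0
Step 2: Apply d again to each 2-form coefficient. The only possible 3-form in R^3 is dx ∧ dy ∧ dz, with coefficient
  ∂(coeff of dy∧dz)/∂x - ∂(coeff of dx∧dz)/∂y + ∂(coeff of dx∧dy)/∂z
  = ∂/∂x (0) - ∂/∂y (6*x - 4*z) + ∂/∂z (3*x).
Each of these terms simplifies to sums of mixed partials that cancel in pairs. The result is 0 (by equality of mixed partials for smooth functions — Schwarz / Clairaut).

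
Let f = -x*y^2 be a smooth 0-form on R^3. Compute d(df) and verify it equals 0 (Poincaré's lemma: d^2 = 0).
d(df) = 0

Step 1: df = sum_i (∂f/∂x_i) dx_i = (-y^2) dx + (-2*x*y) dy + (0) dz.
Step 2: Apply d again. Using the 1-form formula, the coefficient of dx ∧ dy in d(df) is ∂^2 f/∂x ∂y - ∂^2 f/∂y ∂x = (-2*y) - (-2*y) = 0 (equality of mixed partials for smooth f).
Similarly for dx ∧ dz and dy ∧ dz — all coefficients vanish. So d(df) = 0.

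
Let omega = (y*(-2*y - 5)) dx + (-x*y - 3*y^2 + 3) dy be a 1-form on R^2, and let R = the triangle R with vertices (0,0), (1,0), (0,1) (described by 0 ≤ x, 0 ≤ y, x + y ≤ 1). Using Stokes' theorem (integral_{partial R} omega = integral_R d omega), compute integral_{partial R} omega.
integral_(partial R) omega = 3

Stokes: integral_partial_R omega = integral_R d omega with d omega = (∂Q/∂x - ∂P/∂y) dx ∧ dy.
  ∂Q/∂x = -y
  ∂P/∂y = -4*y - 5
  integrand = ∂Q/∂x - ∂P/∂y = 3*y + 5.
Integrating over R: integral_0^1 integral_0^{1-x} (3*y + 5) dy dx = 3.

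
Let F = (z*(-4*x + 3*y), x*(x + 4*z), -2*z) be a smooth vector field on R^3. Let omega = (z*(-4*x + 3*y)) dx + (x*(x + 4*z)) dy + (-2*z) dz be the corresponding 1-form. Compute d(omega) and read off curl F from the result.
d(omega) = (-4*x) dy ∧ dz + (-4*x + 3*y) dz ∧ dx + (2*x + z) dx ∧ dy; curl F = (-4*x, -4*x + 3*y, 2*x + z)

d omega = sum_{i<j} (∂f_j/∂x_i - ∂f_i/∂x_j) dx_i ∧ dx_j. Under the identification (dy ∧ dz, dz ∧ dx, dx ∧ dy) ↔ (e_x, e_y, e_z), the coefficients are exactly the components of curl F. Compute:
  ∂R/∂y - ∂Q/∂z = (0) - (4*x) = -4*x
  ∂P/∂z - ∂R/∂x = (-4*x + 3*y) - (0) = -4*x + 3*y
  ∂Q/∂x - ∂P/∂y = (2*x + 4*z) - (3*z) = 2*x + z.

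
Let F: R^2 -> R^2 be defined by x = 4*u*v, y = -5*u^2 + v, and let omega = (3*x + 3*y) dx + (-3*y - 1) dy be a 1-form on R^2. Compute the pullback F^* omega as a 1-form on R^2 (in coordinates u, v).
F^* omega = (-150*u^3 - 60*u^2*v + 48*u*v^2 + 30*u*v + 10*u + 12*v^2) du + (-60*u^3 + 48*u^2*v + 15*u^2 + 12*u*v - 3*v - 1) dv

Using F^*(f dg) = (f ∘ F) d(g ∘ F), substitute each coordinate x_i by F_i(u, v) in f_i, and replace dx_i by d F_i = (∂F_i/∂u) du + (∂F_i/∂v) dv.
  For the x component: f_1(F) = -15*u^2 + 12*u*v + 3*v; d F_1 = (4*v) du + (4*u) dv
  For the y component: f_2(F) = 15*u^2 - 3*v - 1; d F_2 = (-10*u) du + (1) dv
Combining and collecting du, dv coefficients:
  coeff of du: -150*u^3 - 60*u^2*v + 48*u*v^2 + 30*u*v + 10*u + 12*v^2
  coeff of dv: -60*u^3 + 48*u^2*v + 15*u^2 + 12*u*v - 3*v - 1
F^* omega = (-150*u^3 - 60*u^2*v + 48*u*v^2 + 30*u*v + 10*u + 12*v^2) du + (-60*u^3 + 48*u^2*v + 15*u^2 + 12*u*v - 3*v - 1) dv.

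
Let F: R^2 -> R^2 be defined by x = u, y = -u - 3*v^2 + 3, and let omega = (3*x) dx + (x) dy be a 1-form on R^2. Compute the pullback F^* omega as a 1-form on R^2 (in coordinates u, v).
F^* omega = (2*u) du + (-6*u*v) dv

Using F^*(f dg) = (f ∘ F) d(g ∘ F), substitute each coordinate x_i by F_i(u, v) in f_i, and replace dx_i by d F_i = (∂F_i/∂u) du + (∂F_i/∂v) dv.
  For the x component: f_1(F) = 3*u; d F_1 = (1) du + (0) dv
  For the y component: f_2(F) = u; d F_2 = (-1) du + (-6*v) dv
Combining and collecting du, dv coefficients:
  coeff of du: 2*u
  coeff of dv: -6*u*v
F^* omega = (2*u) du + (-6*u*v) dv.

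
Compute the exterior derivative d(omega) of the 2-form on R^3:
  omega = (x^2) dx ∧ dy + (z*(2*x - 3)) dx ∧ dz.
d(omega) = 0

For a 2-form omega = sum_{i<j} g_{ij} dx_i ∧ dx_j, the exterior derivative is
  d(omega) = sum_{i<j} d(g_{ij}) ∧ dx_i ∧ dx_j = sum_{i<j, k} (∂g_{ij}/∂x_k) dx_k ∧ dx_i ∧ dx_j.
Expand each term, using dx_k ∧ dx_i ∧ dx_j = sgn(permutation) dx_{(a)} ∧ dx_{(b)} ∧ dx_{(c)} with (a < b < c) sorted:

Collecting like 3-forms: d(omega) = 0.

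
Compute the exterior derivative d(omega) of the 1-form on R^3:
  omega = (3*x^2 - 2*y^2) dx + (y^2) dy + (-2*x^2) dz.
d(omega) = (4*y) dx ∧ dy + (-4*x) dx ∧ dz

For a 1-form omega = sum_i f_i dx_i, the exterior derivative is
  d(omega) = sum_{i < j} (∂f_j/∂x_i - ∂f_i/∂x_j) dx_i ∧ dx_j.
  coefficient of dx ∧ dy: ∂f_2/∂x - ∂f_1/∂y = ∂(y^2)/∂x - ∂(3*x^2 - 2*y^2)/∂y = 4*y
  coefficient of dx ∧ dz: ∂f_3/∂x - ∂f_1/∂z = ∂(-2*x^2)/∂x - ∂(3*x^2 - 2*y^2)/∂z = -4*x
Assembling: d(omega) = (4*y) dx ∧ dy + (-4*x) dx ∧ dz.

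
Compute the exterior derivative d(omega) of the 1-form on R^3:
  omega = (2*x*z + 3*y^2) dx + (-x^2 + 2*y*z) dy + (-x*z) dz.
d(omega) = (-2*x - 6*y) dx ∧ dy + (-2*x - z) dx ∧ dz + (-2*y) dy ∧ dz

For a 1-form omega = sum_i f_i dx_i, the exterior derivative is
  d(omega) = sum_{i < j} (∂f_j/∂x_i - ∂f_i/∂x_j) dx_i ∧ dx_j.
  coefficient of dx ∧ dy: ∂f_2/∂x - ∂f_1/∂y = ∂(-x^2 + 2*y*z)/∂x - ∂(2*x*z + 3*y^2)/∂y = -2*x - 6*y
  coefficient of dx ∧ dz: ∂f_3/∂x - ∂f_1/∂z = ∂(-x*z)/∂x - ∂(2*x*z + 3*y^2)/∂z = -2*x - z
  coefficient of dy ∧ dz: ∂f_3/∂y - ∂f_2/∂z = ∂(-x*z)/∂y - ∂(-x^2 + 2*y*z)/∂z = -2*y
Assembling: d(omega) = (-2*x - 6*y) dx ∧ dy + (-2*x - z) dx ∧ dz + (-2*y) dy ∧ dz.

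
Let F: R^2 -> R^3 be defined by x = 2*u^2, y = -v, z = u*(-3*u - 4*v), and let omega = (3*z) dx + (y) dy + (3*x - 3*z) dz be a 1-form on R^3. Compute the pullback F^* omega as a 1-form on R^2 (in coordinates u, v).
F^* omega = (6*u*(-21*u^2 - 30*u*v - 8*v^2)) du + (-60*u^3 - 48*u^2*v + v) dv

Using F^*(f dg) = (f ∘ F) d(g ∘ F), substitute each coordinate x_i by F_i(u, v) in f_i, and replace dx_i by d F_i = (∂F_i/∂u) du + (∂F_i/∂v) dv.
  For the x component: f_1(F) = 3*u*(-3*u - 4*v); d F_1 = (4*u) du + (0) dv
  For the y component: f_2(F) = -v; d F_2 = (0) du + (-1) dv
  For the z component: f_3(F) = 3*u*(5*u + 4*v); d F_3 = (-6*u - 4*v) du + (-4*u) dv
Combining and collecting du, dv coefficients:
  coeff of du: 6*u*(-21*u^2 - 30*u*v - 8*v^2)
  coeff of dv: -60*u^3 - 48*u^2*v + v
F^* omega = (6*u*(-21*u^2 - 30*u*v - 8*v^2)) du + (-60*u^3 - 48*u^2*v + v) dv.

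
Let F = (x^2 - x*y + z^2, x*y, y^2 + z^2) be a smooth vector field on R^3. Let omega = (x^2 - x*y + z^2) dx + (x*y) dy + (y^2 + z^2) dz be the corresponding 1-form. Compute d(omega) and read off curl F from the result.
d(omega) = (2*y) dy ∧ dz + (2*z) dz ∧ dx + (x + y) dx ∧ dy; curl F = (2*y, 2*z, x + y)

d omega = sum_{i<j} (∂f_j/∂x_i - ∂f_i/∂x_j) dx_i ∧ dx_j. Under the identification (dy ∧ dz, dz ∧ dx, dx ∧ dy) ↔ (e_x, e_y, e_z), the coefficients are exactly the components of curl F. Compute:
  ∂R/∂y - ∂Q/∂z = (2*y) - (0) = 2*y
  ∂P/∂z - ∂R/∂x = (2*z) - (0) = 2*z
  ∂Q/∂x - ∂P/∂y = (y) - (-x) = x + y.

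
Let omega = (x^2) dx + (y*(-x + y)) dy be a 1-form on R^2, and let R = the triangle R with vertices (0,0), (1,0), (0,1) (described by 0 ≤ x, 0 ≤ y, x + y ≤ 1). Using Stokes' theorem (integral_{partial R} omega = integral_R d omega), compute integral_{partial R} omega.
integral_(partial R) omega = -1/6

Stokes: integral_partial_R omega = integral_R d omega with d omega = (∂Q/∂x - ∂P/∂y) dx ∧ dy.
  ∂Q/∂x = -y
  ∂P/∂y = 0
  integrand = ∂Q/∂x - ∂P/∂y = -y.
Integrating over R: integral_0^1 integral_0^{1-x} (-y) dy dx = -1/6.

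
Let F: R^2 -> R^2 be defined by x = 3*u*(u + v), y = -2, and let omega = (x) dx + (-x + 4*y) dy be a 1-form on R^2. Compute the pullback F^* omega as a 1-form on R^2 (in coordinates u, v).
F^* omega = (9*u*(2*u^2 + 3*u*v + v^2)) du + (9*u^2*(u + v)) dv

Using F^*(f dg) = (f ∘ F) d(g ∘ F), substitute each coordinate x_i by F_i(u, v) in f_i, and replace dx_i by d F_i = (∂F_i/∂u) du + (∂F_i/∂v) dv.
  For the x component: f_1(F) = 3*u*(u + v); d F_1 = (6*u + 3*v) du + (3*u) dv
  For the y component: f_2(F) = -3*u^2 - 3*u*v - 8; d F_2 = (0) du + (0) dv
Combining and collecting du, dv coefficients:
  coeff of du: 9*u*(2*u^2 + 3*u*v + v^2)
  coeff of dv: 9*u^2*(u + v)
F^* omega = (9*u*(2*u^2 + 3*u*v + v^2)) du + (9*u^2*(u + v)) dv.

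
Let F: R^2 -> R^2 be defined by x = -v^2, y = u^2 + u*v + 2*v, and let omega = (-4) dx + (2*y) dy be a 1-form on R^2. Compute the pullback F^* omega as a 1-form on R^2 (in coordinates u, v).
F^* omega = (4*u^3 + 6*u^2*v + 2*u*v^2 + 8*u*v + 4*v^2) du + (2*u^3 + 2*u^2*v + 4*u^2 + 8*u*v + 16*v) dv

Using F^*(f dg) = (f ∘ F) d(g ∘ F), substitute each coordinate x_i by F_i(u, v) in f_i, and replace dx_i by d F_i = (∂F_i/∂u) du + (∂F_i/∂v) dv.
  For the x component: f_1(F) = -4; d F_1 = (0) du + (-2*v) dv
  For the y component: f_2(F) = 2*u^2 + 2*u*v + 4*v; d F_2 = (2*u + v) du + (u + 2) dv
Combining and collecting du, dv coefficients:
  coeff of du: 4*u^3 + 6*u^2*v + 2*u*v^2 + 8*u*v + 4*v^2
  coeff of dv: 2*u^3 + 2*u^2*v + 4*u^2 + 8*u*v + 16*v
F^* omega = (4*u^3 + 6*u^2*v + 2*u*v^2 + 8*u*v + 4*v^2) du + (2*u^3 + 2*u^2*v + 4*u^2 + 8*u*v + 16*v) dv.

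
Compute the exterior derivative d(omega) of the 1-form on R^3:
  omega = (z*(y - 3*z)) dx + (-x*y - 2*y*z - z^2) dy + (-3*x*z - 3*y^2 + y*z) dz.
d(omega) = (-y - z) dx ∧ dy + (-y + 3*z) dx ∧ dz + (-4*y + 3*z) dy ∧ dz

For a 1-form omega = sum_i f_i dx_i, the exterior derivative is
  d(omega) = sum_{i < j} (∂f_j/∂x_i - ∂f_i/∂x_j) dx_i ∧ dx_j.
  coefficient of dx ∧ dy: ∂f_2/∂x - ∂f_1/∂y = ∂(-x*y - 2*y*z - z^2)/∂x - ∂(z*(y - 3*z))/∂y = -y - z
  coefficient of dx ∧ dz: ∂f_3/∂x - ∂f_1/∂z = ∂(-3*x*z - 3*y^2 + y*z)/∂x - ∂(z*(y - 3*z))/∂z = -y + 3*z
  coefficient of dy ∧ dz: ∂f_3/∂y - ∂f_2/∂z = ∂(-3*x*z - 3*y^2 + y*z)/∂y - ∂(-x*y - 2*y*z - z^2)/∂z = -4*y + 3*z
Assembling: d(omega) = (-y - z) dx ∧ dy + (-y + 3*z) dx ∧ dz + (-4*y + 3*z) dy ∧ dz.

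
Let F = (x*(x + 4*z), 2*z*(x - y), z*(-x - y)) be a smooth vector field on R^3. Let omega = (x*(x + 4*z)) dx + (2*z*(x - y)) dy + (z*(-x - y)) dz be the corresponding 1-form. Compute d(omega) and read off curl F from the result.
d(omega) = (-2*x + 2*y - z) dy ∧ dz + (4*x + z) dz ∧ dx + (2*z) dx ∧ dy; curl F = (-2*x + 2*y - z, 4*x + z, 2*z)

d omega = sum_{i<j} (∂f_j/∂x_i - ∂f_i/∂x_j) dx_i ∧ dx_j. Under the identification (dy ∧ dz, dz ∧ dx, dx ∧ dy) ↔ (e_x, e_y, e_z), the coefficients are exactly the components of curl F. Compute:
  ∂R/∂y - ∂Q/∂z = (-z) - (2*x - 2*y) = -2*x + 2*y - z
  ∂P/∂z - ∂R/∂x = (4*x) - (-z) = 4*x + z
  ∂Q/∂x - ∂P/∂y = (2*z) - (0) = 2*z.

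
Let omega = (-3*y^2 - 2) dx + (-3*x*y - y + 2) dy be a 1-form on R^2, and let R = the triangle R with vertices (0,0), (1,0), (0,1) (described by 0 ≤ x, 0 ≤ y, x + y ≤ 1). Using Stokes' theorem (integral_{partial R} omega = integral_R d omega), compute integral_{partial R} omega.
integral_(partial R) omega = 1/2

Stokes: integral_partial_R omega = integral_R d omega with d omega = (∂Q/∂x - ∂P/∂y) dx ∧ dy.
  ∂Q/∂x = -3*y
  ∂P/∂y = -6*y
  integrand = ∂Q/∂x - ∂P/∂y = 3*y.
Integrating over R: integral_0^1 integral_0^{1-x} (3*y) dy dx = 1/2.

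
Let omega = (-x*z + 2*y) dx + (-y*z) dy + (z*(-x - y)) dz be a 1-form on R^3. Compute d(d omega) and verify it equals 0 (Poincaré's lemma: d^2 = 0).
d(d omega) = 0

Step 1: d omega = sum_{i<j} (∂f_j/∂x_i - ∂f_i/∂x_j) dx_i ∧ dx_j:
  coeff of dx ∧ dy: -2
  coeff of dx ∧ dz: x - z
  coeff of dy ∧ dz: y - z
Step 2: Apply d again to each 2-form coefficient. The only possible 3-form in R^3 is dx ∧ dy ∧ dz, with coefficient
  ∂(coeff of dy∧dz)/∂x - ∂(coeff of dx∧dz)/∂y + ∂(coeff of dx∧dy)/∂z
  = ∂/∂x (y - z) - ∂/∂y (x - z) + ∂/∂z (-2).
Each of these terms simplifies to sums of mixed partials that cancel in pairs. The result is 0 (by equality of mixed partials for smooth functions — Schwarz / Clairaut).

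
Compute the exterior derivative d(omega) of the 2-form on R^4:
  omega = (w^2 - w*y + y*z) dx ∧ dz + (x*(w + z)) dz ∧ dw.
d(omega) = (w - z) dx ∧ dy ∧ dz + (3*w - y + z) dx ∧ dz ∧ dw

For a 2-form omega = sum_{i<j} g_{ij} dx_i ∧ dx_j, the exterior derivative is
  d(omega) = sum_{i<j} d(g_{ij}) ∧ dx_i ∧ dx_j = sum_{i<j, k} (∂g_{ij}/∂x_k) dx_k ∧ dx_i ∧ dx_j.
Expand each term, using dx_k ∧ dx_i ∧ dx_j = sgn(permutation) dx_{(a)} ∧ dx_{(b)} ∧ dx_{(c)} with (a < b < c) sorted:
  d(w^2 - w*y + y*z) includes (∂/∂y)(w^2 - w*y + y*z) dy = (-w + z) dy, which multiplied by dx ∧ dz gives (w - z) dx ∧ dy ∧ dz
  d(w^2 - w*y + y*z) includes (∂/∂w)(w^2 - w*y + y*z) dw = (2*w - y) dw, which multiplied by dx ∧ dz gives (2*w - y) dx ∧ dz ∧ dw
  d(x*(w + z)) includes (∂/∂x)(x*(w + z)) dx = (w + z) dx, which multiplied by dz ∧ dw gives (w + z) dx ∧ dz ∧ dw
Collecting like 3-forms: d(omega) = (w - z) dx ∧ dy ∧ dz + (3*w - y + z) dx ∧ dz ∧ dw.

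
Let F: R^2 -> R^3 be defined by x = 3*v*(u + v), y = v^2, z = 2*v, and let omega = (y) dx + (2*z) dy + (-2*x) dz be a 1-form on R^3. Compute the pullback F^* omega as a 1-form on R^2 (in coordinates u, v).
F^* omega = (3*v^3) du + (v*(3*u*v - 12*u + 6*v^2 - 4*v)) dv

Using F^*(f dg) = (f ∘ F) d(g ∘ F), substitute each coordinate x_i by F_i(u, v) in f_i, and replace dx_i by d F_i = (∂F_i/∂u) du + (∂F_i/∂v) dv.
  For the x component: f_1(F) = v^2; d F_1 = (3*v) du + (3*u + 6*v) dv
  For the y component: f_2(F) = 4*v; d F_2 = (0) du + (2*v) dv
  For the z component: f_3(F) = 6*v*(-u - v); d F_3 = (0) du + (2) dv
Combining and collecting du, dv coefficients:
  coeff of du: 3*v^3
  coeff of dv: v*(3*u*v - 12*u + 6*v^2 - 4*v)
F^* omega = (3*v^3) du + (v*(3*u*v - 12*u + 6*v^2 - 4*v)) dv.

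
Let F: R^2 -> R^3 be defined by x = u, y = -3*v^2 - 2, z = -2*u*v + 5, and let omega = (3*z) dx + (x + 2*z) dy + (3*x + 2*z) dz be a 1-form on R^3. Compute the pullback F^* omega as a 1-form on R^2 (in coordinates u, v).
F^* omega = (8*u*v^2 - 12*u*v - 20*v + 15) du + (8*u^2*v - 6*u^2 + 24*u*v^2 - 6*u*v - 20*u - 60*v) dv

Using F^*(f dg) = (f ∘ F) d(g ∘ F), substitute each coordinate x_i by F_i(u, v) in f_i, and replace dx_i by d F_i = (∂F_i/∂u) du + (∂F_i/∂v) dv.
  For the x component: f_1(F) = -6*u*v + 15; d F_1 = (1) du + (0) dv
  For the y component: f_2(F) = -4*u*v + u + 10; d F_2 = (0) du + (-6*v) dv
  For the z component: f_3(F) = -4*u*v + 3*u + 10; d F_3 = (-2*v) du + (-2*u) dv
Combining and collecting du, dv coefficients:
  coeff of du: 8*u*v^2 - 12*u*v - 20*v + 15
  coeff of dv: 8*u^2*v - 6*u^2 + 24*u*v^2 - 6*u*v - 20*u - 60*v
F^* omega = (8*u*v^2 - 12*u*v - 20*v + 15) du + (8*u^2*v - 6*u^2 + 24*u*v^2 - 6*u*v - 20*u - 60*v) dv.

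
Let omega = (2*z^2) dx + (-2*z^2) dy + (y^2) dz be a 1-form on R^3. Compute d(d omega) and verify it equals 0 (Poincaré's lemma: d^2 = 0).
d(d omega) = 0

Step 1: d omega = sum_{i<j} (∂f_j/∂x_i - ∂f_i/∂x_j) dx_i ∧ dx_j:
  coeff of dx ∧ dy: 0
  coeff of dx ∧ dz: -4*z
  coeff of dy ∧ dz: 2*y + 4*z
Step 2: Apply d again to each 2-form coefficient. The only possible 3-form in R^3 is dx ∧ dy ∧ dz, with coefficient
  ∂(coeff of dy∧dz)/∂x - ∂(coeff of dx∧dz)/∂y + ∂(coeff of dx∧dy)/∂z
  = ∂/∂x (2*y + 4*z) - ∂/∂y (-4*z) + ∂/∂z (0).
Each of these terms simplifies to sums of mixed partials that cancel in pairs. The result is 0 (by equality of mixed partials for smooth functions — Schwarz / Clairaut).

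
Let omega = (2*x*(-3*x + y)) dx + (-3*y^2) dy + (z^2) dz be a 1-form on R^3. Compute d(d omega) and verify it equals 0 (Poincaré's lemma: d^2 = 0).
d(d omega) = 0

Step 1: d omega = sum_{i<j} (∂f_j/∂x_i - ∂f_i/∂x_j) dx_i ∧ dx_j:
  coeff of dx ∧ dy: -2*x
  coeff of dx ∧ dz: 0
  coeff of dy ∧ dz: 0
Step 2: Apply d again to each 2-form coefficient. The only possible 3-form in R^3 is dx ∧ dy ∧ dz, with coefficient
  ∂(coeff of dy∧dz)/∂x - ∂(coeff of dx∧dz)/∂y + ∂(coeff of dx∧dy)/∂z
  = ∂/∂x (0) - ∂/∂y (0) + ∂/∂z (-2*x).
Each of these terms simplifies to sums of mixed partials that cancel in pairs. The result is 0 (by equality of mixed partials for smooth functions — Schwarz / Clairaut).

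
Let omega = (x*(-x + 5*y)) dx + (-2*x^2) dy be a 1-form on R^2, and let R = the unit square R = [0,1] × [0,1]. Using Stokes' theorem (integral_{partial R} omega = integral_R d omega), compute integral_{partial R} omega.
integral_(partial R) omega = -9/2

Stokes: integral_partial_R omega = integral_R d omega with d omega = (∂Q/∂x - ∂P/∂y) dx ∧ dy.
  ∂Q/∂x = -4*x
  ∂P/∂y = 5*x
  integrand = ∂Q/∂x - ∂P/∂y = -9*x.
Integrating over R: integral_0^1 integral_0^1 (-9*x) dx dy = -9/2.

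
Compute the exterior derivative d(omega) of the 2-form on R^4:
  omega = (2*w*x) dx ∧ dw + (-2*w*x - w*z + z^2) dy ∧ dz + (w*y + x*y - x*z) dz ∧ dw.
d(omega) = (-2*w) dx ∧ dy ∧ dz + (w - x - z) dy ∧ dz ∧ dw + (y - z) dx ∧ dz ∧ dw

For a 2-form omega = sum_{i<j} g_{ij} dx_i ∧ dx_j, the exterior derivative is
  d(omega) = sum_{i<j} d(g_{ij}) ∧ dx_i ∧ dx_j = sum_{i<j, k} (∂g_{ij}/∂x_k) dx_k ∧ dx_i ∧ dx_j.
Expand each term, using dx_k ∧ dx_i ∧ dx_j = sgn(permutation) dx_{(a)} ∧ dx_{(b)} ∧ dx_{(c)} with (a < b < c) sorted:
  d(-2*w*x - w*z + z^2) includes (∂/∂x)(-2*w*x - w*z + z^2) dx = (-2*w) dx, which multiplied by dy ∧ dz gives (-2*w) dx ∧ dy ∧ dz
  d(-2*w*x - w*z + z^2) includes (∂/∂w)(-2*w*x - w*z + z^2) dw = (-2*x - z) dw, which multiplied by dy ∧ dz gives (-2*x - z) dy ∧ dz ∧ dw
  d(w*y + x*y - x*z) includes (∂/∂x)(w*y + x*y - x*z) dx = (y - z) dx, which multiplied by dz ∧ dw gives (y - z) dx ∧ dz ∧ dw
  d(w*y + x*y - x*z) includes (∂/∂y)(w*y + x*y - x*z) dy = (w + x) dy, which multiplied by dz ∧ dw gives (w + x) dy ∧ dz ∧ dw
Collecting like 3-forms: d(omega) = (-2*w) dx ∧ dy ∧ dz + (w - x - z) dy ∧ dz ∧ dw + (y - z) dx ∧ dz ∧ dw.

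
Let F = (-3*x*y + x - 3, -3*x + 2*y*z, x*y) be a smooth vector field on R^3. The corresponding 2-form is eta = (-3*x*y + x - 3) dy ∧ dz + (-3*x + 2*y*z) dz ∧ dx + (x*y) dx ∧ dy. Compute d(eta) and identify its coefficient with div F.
d(eta) = (-3*y + 2*z + 1) dx ∧ dy ∧ dz; div F = -3*y + 2*z + 1

For a 2-form in R^3 of the form above, applying d gives a 3-form with coefficient ∂P/∂x + ∂Q/∂y + ∂R/∂z:
  ∂P/∂x = 1 - 3*y
  ∂Q/∂y = 2*z
  ∂R/∂z = 0
Sum = -3*y + 2*z + 1, which is exactly div F.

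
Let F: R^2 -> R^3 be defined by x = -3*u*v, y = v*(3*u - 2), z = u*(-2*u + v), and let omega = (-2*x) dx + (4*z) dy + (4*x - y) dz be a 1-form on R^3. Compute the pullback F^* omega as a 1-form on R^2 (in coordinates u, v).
F^* omega = (v*(36*u^2 - 21*u*v - 8*u + 2*v)) du + (u*(-24*u^2 - 21*u*v + 16*u - 6*v)) dv

Using F^*(f dg) = (f ∘ F) d(g ∘ F), substitute each coordinate x_i by F_i(u, v) in f_i, and replace dx_i by d F_i = (∂F_i/∂u) du + (∂F_i/∂v) dv.
  For the x component: f_1(F) = 6*u*v; d F_1 = (-3*v) du + (-3*u) dv
  For the y component: f_2(F) = 4*u*(-2*u + v); d F_2 = (3*v) du + (3*u - 2) dv
  For the z component: f_3(F) = v*(2 - 15*u); d F_3 = (-4*u + v) du + (u) dv
Combining and collecting du, dv coefficients:
  coeff of du: v*(36*u^2 - 21*u*v - 8*u + 2*v)
  coeff of dv: u*(-24*u^2 - 21*u*v + 16*u - 6*v)
F^* omega = (v*(36*u^2 - 21*u*v - 8*u + 2*v)) du + (u*(-24*u^2 - 21*u*v + 16*u - 6*v)) dv.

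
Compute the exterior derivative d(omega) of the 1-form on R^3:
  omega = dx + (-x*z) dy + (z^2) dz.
d(omega) = (-z) dx ∧ dy + (x) dy ∧ dz

For a 1-form omega = sum_i f_i dx_i, the exterior derivative is
  d(omega) = sum_{i < j} (∂f_j/∂x_i - ∂f_i/∂x_j) dx_i ∧ dx_j.
  coefficient of dx ∧ dy: ∂f_2/∂x - ∂f_1/∂y = ∂(-x*z)/∂x - ∂(1)/∂y = -z
  coefficient of dy ∧ dz: ∂f_3/∂y - ∂f_2/∂z = ∂(z^2)/∂y - ∂(-x*z)/∂z = x
Assembling: d(omega) = (-z) dx ∧ dy + (x) dy ∧ dz.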